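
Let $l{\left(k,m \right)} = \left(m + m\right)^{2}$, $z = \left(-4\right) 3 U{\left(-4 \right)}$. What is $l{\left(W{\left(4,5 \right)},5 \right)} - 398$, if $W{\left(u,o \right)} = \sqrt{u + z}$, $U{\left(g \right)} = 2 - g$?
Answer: $-298$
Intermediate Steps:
$z = -72$ ($z = \left(-4\right) 3 \left(2 - -4\right) = - 12 \left(2 + 4\right) = \left(-12\right) 6 = -72$)
$W{\left(u,o \right)} = \sqrt{-72 + u}$ ($W{\left(u,o \right)} = \sqrt{u - 72} = \sqrt{-72 + u}$)
$l{\left(k,m \right)} = 4 m^{2}$ ($l{\left(k,m \right)} = \left(2 m\right)^{2} = 4 m^{2}$)
$l{\left(W{\left(4,5 \right)},5 \right)} - 398 = 4 \cdot 5^{2} - 398 = 4 \cdot 25 - 398 = 100 - 398 = -298$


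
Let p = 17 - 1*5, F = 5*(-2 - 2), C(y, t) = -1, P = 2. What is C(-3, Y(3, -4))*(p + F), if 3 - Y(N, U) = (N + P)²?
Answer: 8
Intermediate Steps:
Y(N, U) = 3 - (2 + N)² (Y(N, U) = 3 - (N + 2)² = 3 - (2 + N)²)
F = -20 (F = 5*(-4) = -20)
p = 12 (p = 17 - 5 = 12)
C(-3, Y(3, -4))*(p + F) = -(12 - 20) = -1*(-8) = 8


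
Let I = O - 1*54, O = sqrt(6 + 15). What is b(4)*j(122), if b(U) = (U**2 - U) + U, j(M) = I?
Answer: -864 + 16*sqrt(21) ≈ -790.68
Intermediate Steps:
O = sqrt(21) ≈ 4.5826
I = -54 + sqrt(21) (I = sqrt(21) - 1*54 = sqrt(21) - 54 = -54 + sqrt(21) ≈ -49.417)
j(M) = -54 + sqrt(21)
b(U) = U**2
b(4)*j(122) = 4**2*(-54 + sqrt(21)) = 16*(-54 + sqrt(21)) = -864 + 16*sqrt(21)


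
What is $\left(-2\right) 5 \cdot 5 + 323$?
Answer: $273$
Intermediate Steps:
$\left(-2\right) 5 \cdot 5 + 323 = \left(-10\right) 5 + 323 = -50 + 323 = 273$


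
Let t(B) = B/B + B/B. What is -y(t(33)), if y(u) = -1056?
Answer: 1056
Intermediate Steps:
t(B) = 2 (t(B) = 1 + 1 = 2)
-y(t(33)) = -1*(-1056) = 1056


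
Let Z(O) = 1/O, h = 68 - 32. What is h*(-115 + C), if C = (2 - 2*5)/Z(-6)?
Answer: -2412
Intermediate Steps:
h = 36
C = 48 (C = (2 - 2*5)/(1/(-6)) = (2 - 10)/(-⅙) = -8*(-6) = 48)
h*(-115 + C) = 36*(-115 + 48) = 36*(-67) = -2412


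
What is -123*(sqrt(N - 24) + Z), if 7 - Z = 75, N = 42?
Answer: 8364 - 369*sqrt(2) ≈ 7842.2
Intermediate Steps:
Z = -68 (Z = 7 - 1*75 = 7 - 75 = -68)
-123*(sqrt(N - 24) + Z) = -123*(sqrt(42 - 24) - 68) = -123*(sqrt(18) - 68) = -123*(3*sqrt(2) - 68) = -123*(-68 + 3*sqrt(2)) = 8364 - 369*sqrt(2)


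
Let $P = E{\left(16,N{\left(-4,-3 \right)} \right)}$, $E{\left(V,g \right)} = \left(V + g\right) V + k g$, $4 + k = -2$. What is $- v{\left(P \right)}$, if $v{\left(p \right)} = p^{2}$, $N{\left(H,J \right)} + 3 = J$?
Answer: $-38416$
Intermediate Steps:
$k = -6$ ($k = -4 - 2 = -6$)
$N{\left(H,J \right)} = -3 + J$
$E{\left(V,g \right)} = - 6 g + V \left(V + g\right)$ ($E{\left(V,g \right)} = \left(V + g\right) V - 6 g = V \left(V + g\right) - 6 g = - 6 g + V \left(V + g\right)$)
$P = 196$ ($P = 16^{2} - 6 \left(-3 - 3\right) + 16 \left(-3 - 3\right) = 256 - -36 + 16 \left(-6\right) = 256 + 36 - 96 = 196$)
$- v{\left(P \right)} = - 196^{2} = \left(-1\right) 38416 = -38416$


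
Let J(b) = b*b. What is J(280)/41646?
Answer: 39200/20823 ≈ 1.8825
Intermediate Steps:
J(b) = b²
J(280)/41646 = 280²/41646 = 78400*(1/41646) = 39200/20823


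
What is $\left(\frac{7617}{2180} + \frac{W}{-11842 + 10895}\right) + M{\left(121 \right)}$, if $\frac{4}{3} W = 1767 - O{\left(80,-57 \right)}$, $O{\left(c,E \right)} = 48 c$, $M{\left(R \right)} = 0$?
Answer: $\frac{5301327}{1032230} \approx 5.1358$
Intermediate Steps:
$W = - \frac{6219}{4}$ ($W = \frac{3 \left(1767 - 48 \cdot 80\right)}{4} = \frac{3 \left(1767 - 3840\right)}{4} = \frac{3}{4} \left(-2073\right) = - \frac{6219}{4} \approx -1554.8$)
$\left(\frac{7617}{2180} + \frac{W}{-11842 + 10895}\right) + M{\left(121 \right)} = \left(\frac{7617}{2180} - \frac{6219}{4 \left(-11842 + 10895\right)}\right) + 0 = \left(7617 \cdot \frac{1}{2180} - \frac{6219}{4 \left(-947\right)}\right) + 0 = \left(\frac{7617}{2180} - - \frac{6219}{3788}\right) + 0 = \left(\frac{7617}{2180} + \frac{6219}{3788}\right) + 0 = \frac{5301327}{1032230} + 0 = \frac{5301327}{1032230}$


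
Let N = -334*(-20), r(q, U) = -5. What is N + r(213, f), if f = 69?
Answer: 6675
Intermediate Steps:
N = 6680
N + r(213, f) = 6680 - 5 = 6675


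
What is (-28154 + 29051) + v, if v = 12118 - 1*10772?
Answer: 2243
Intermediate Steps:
v = 1346 (v = 12118 - 10772 = 1346)
(-28154 + 29051) + v = (-28154 + 29051) + 1346 = 897 + 1346 = 2243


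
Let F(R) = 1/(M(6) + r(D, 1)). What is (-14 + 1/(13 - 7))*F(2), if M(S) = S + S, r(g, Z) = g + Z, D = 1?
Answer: -83/84 ≈ -0.98810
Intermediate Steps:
r(g, Z) = Z + g
M(S) = 2*S
F(R) = 1/14 (F(R) = 1/(2*6 + (1 + 1)) = 1/(12 + 2) = 1/14)
(-14 + 1/(13 - 7))*F(2) = (-14 + 1/(13 - 7))*(1/14) = (-14 + 1/6)*(1/14) = (-14 + ⅙)*(1/14) = -83/6*1/14 = -83/84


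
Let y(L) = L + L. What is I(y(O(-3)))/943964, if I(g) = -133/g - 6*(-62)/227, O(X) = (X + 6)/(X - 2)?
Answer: 153187/1285678968 ≈ 0.00011915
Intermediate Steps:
O(X) = (6 + X)/(-2 + X)
y(L) = 2*L
I(g) = 372/227 - 133/g (I(g) = -133/g + 372*(1/227) = -133/g + 372/227 = 372/227 - 133/g)
I(y(O(-3)))/943964 = (372/227 - 133*(-2 - 3)/(2*(6 - 3)))/943964 = (372/227 - 133/(2*(3/(-5))))*(1/943964) = (372/227 - 133/(2*(-1/5*3)))*(1/943964) = (372/227 - 133/(2*(-3/5)))*(1/943964) = (372/227 - 133/(-6/5))*(1/943964) = (372/227 - 133*(-5/6))*(1/943964) = (372/227 + 665/6)*(1/943964) = (153187/1362)*(1/943964) = 153187/1285678968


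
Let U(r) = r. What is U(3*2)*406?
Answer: 2436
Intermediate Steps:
U(3*2)*406 = (3*2)*406 = 6*406 = 2436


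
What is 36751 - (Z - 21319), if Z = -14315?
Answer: 72385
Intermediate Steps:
36751 - (Z - 21319) = 36751 - (-14315 - 21319) = 36751 - 1*(-35634) = 36751 + 35634 = 72385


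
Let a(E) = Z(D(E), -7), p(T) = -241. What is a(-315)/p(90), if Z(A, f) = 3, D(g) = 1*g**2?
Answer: -3/241 ≈ -0.012448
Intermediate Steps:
D(g) = g**2
a(E) = 3
a(-315)/p(90) = 3/(-241) = 3*(-1/241) = -3/241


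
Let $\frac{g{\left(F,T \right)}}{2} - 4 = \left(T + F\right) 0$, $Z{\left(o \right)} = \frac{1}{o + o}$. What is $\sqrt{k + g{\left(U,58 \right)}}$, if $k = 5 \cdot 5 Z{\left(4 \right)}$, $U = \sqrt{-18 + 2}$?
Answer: $\frac{\sqrt{178}}{4} \approx 3.3354$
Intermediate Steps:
$Z{\left(o \right)} = \frac{1}{2 o}$
$U = 4 i$ ($U = \sqrt{-16} = 4 i \approx 4.0 i$)
$k = \frac{25}{8}$ ($k = 5 \cdot 5 \frac{1}{2 \cdot 4} = 25 \cdot \frac{1}{2} \cdot \frac{1}{4} = 25 \cdot \frac{1}{8} = \frac{25}{8} \approx 3.125$)
$g{\left(F,T \right)} = 8$ ($g{\left(F,T \right)} = 8 + 2 \left(T + F\right) 0 = 8 + 2 \left(F + T\right) 0 = 8 + 2 \cdot 0 = 8 + 0 = 8$)
$\sqrt{k + g{\left(U,58 \right)}} = \sqrt{\frac{25}{8} + 8} = \sqrt{\frac{89}{8}} = \frac{\sqrt{178}}{4}$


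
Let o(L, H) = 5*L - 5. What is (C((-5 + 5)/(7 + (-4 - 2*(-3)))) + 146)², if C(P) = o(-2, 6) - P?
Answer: 17161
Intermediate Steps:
o(L, H) = -5 + 5*L
C(P) = -15 - P (C(P) = (-5 + 5*(-2)) - P = (-5 - 10) - P = -15 - P)
(C((-5 + 5)/(7 + (-4 - 2*(-3)))) + 146)² = ((-15 - (-5 + 5)/(7 + (-4 - 2*(-3)))) + 146)² = ((-15 - 0/(7 + (-4 + 6))) + 146)² = ((-15 - 0/(7 + 2)) + 146)² = ((-15 - 0/9) + 146)² = ((-15 - 1*0) + 146)² = ((-15 + 0) + 146)² = (-15 + 146)² = 131² = 17161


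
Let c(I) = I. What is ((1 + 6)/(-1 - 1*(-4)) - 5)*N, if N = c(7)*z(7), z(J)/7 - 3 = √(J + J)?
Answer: -392 - 392*√14/3 ≈ -880.91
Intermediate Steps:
z(J) = 21 + 7*√2*√J (z(J) = 21 + 7*√(J + J) = 21 + 7*√(2*J) = 21 + 7*(√2*√J) = 21 + 7*√2*√J)
N = 147 + 49*√14 (N = 7*(21 + 7*√2*√7) = 7*(21 + 7*√14) = 147 + 49*√14 ≈ 330.34)
((1 + 6)/(-1 - 1*(-4)) - 5)*N = ((1 + 6)/(-1 - 1*(-4)) - 5)*(147 + 49*√14) = (7/(-1 + 4) - 5)*(147 + 49*√14) = (7/3 - 5)*(147 + 49*√14) = -8*(147 + 49*√14)/3 = -392 - 392*√14/3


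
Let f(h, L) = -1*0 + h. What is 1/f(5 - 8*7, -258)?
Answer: -1/51 ≈ -0.019608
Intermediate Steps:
f(h, L) = h (f(h, L) = 0 + h = h)
1/f(5 - 8*7, -258) = 1/(5 - 8*7) = 1/(5 - 56) = 1/(-51) = -1/51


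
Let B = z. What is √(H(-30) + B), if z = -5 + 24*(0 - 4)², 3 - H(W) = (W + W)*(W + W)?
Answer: I*√3218 ≈ 56.727*I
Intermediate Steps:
H(W) = 3 - 4*W² (H(W) = 3 - (W + W)*(W + W) = 3 - 2*W*2*W = 3 - 4*W²)
z = 379 (z = -5 + 24*(-4)² = -5 + 24*16 = -5 + 384 = 379)
B = 379
√(H(-30) + B) = √((3 - 4*(-30)²) + 379) = √((3 - 4*900) + 379) = √((3 - 3600) + 379) = √(-3597 + 379) = √(-3218) = I*√3218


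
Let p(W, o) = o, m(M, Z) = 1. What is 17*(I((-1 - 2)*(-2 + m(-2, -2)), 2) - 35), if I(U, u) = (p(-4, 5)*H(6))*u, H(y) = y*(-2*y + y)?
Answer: -6715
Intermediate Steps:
H(y) = -y**2 (H(y) = y*(-y) = -y**2)
I(U, u) = -180*u (I(U, u) = (5*(-1*6**2))*u = (5*(-1*36))*u = (5*(-36))*u = -180*u)
17*(I((-1 - 2)*(-2 + m(-2, -2)), 2) - 35) = 17*(-180*2 - 35) = 17*(-360 - 35) = 17*(-395) = -6715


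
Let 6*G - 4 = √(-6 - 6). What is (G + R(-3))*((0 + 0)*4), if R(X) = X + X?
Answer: 0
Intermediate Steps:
R(X) = 2*X
G = ⅔ + I*√3/3 (G = ⅔ + √(-6 - 6)/6 = ⅔ + √(-12)/6 = ⅔ + (2*I*√3)/6 = ⅔ + I*√3/3 ≈ 0.66667 + 0.57735*I)
(G + R(-3))*((0 + 0)*4) = ((⅔ + I*√3/3) + 2*(-3))*((0 + 0)*4) = ((⅔ + I*√3/3) - 6)*(0*4) = (-16/3 + I*√3/3)*0 = 0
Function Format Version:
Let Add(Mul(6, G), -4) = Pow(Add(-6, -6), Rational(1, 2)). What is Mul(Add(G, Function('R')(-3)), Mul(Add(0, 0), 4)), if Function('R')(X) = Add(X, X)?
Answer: 0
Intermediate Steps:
Function('R')(X) = Mul(2, X)
G = Add(Rational(2, 3), Mul(Rational(1, 3), I, Pow(3, Rational(1, 2)))) (G = Add(Rational(2, 3), Mul(Rational(1, 6), Pow(Add(-6, -6), Rational(1, 2)))) = Add(Rational(2, 3), Mul(Rational(1, 6), Pow(-12, Rational(1, 2)))) = Add(Rational(2, 3), Mul(Rational(1, 6), Mul(2, I, Pow(3, Rational(1, 2))))) = Add(Rational(2, 3), Mul(Rational(1, 3), I, Pow(3, Rational(1, 2)))) ≈ Add(0.66667, Mul(0.57735, I)))
Mul(Add(G, Function('R')(-3)), Mul(Add(0, 0), 4)) = Mul(Add(Add(Rational(2, 3), Mul(Rational(1, 3), I, Pow(3, Rational(1, 2)))), Mul(2, -3)), Mul(Add(0, 0), 4)) = Mul(Add(Add(Rational(2, 3), Mul(Rational(1, 3), I, Pow(3, Rational(1, 2)))), -6), Mul(0, 4)) = Mul(Add(Rational(-16, 3), Mul(Rational(1, 3), I, Pow(3, Rational(1, 2)))), 0) = 0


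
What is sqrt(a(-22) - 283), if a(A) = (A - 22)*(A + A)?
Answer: sqrt(1653) ≈ 40.657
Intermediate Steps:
a(A) = 2*A*(-22 + A) (a(A) = (-22 + A)*(2*A) = 2*A*(-22 + A))
sqrt(a(-22) - 283) = sqrt(2*(-22)*(-22 - 22) - 283) = sqrt(2*(-22)*(-44) - 283) = sqrt(1936 - 283) = sqrt(1653)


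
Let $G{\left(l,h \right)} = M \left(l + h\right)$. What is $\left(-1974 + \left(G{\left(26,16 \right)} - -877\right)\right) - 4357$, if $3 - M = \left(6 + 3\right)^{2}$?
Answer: $-8730$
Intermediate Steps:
$M = -78$ ($M = 3 - \left(6 + 3\right)^{2} = 3 - 9^{2} = 3 - 81 = -78$)
$G{\left(l,h \right)} = - 78 h - 78 l$ ($G{\left(l,h \right)} = - 78 \left(l + h\right) = - 78 \left(h + l\right) = - 78 h - 78 l$)
$\left(-1974 + \left(G{\left(26,16 \right)} - -877\right)\right) - 4357 = \left(-1974 - 2399\right) - 4357 = -4373 - 4357 = -8730$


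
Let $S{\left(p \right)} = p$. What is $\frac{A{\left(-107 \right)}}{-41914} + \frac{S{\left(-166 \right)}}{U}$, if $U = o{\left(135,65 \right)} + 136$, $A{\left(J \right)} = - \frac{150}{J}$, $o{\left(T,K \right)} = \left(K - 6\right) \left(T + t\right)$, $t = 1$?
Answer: $- \frac{186425117}{9148987920} \approx -0.020377$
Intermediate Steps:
$o{\left(T,K \right)} = \left(1 + T\right) \left(-6 + K\right)$ ($o{\left(T,K \right)} = \left(K - 6\right) \left(T + 1\right) = \left(-6 + K\right) \left(1 + T\right) = \left(1 + T\right) \left(-6 + K\right)$)
$U = 8160$ ($U = \left(-6 + 65 - 810 + 65 \cdot 135\right) + 136 = \left(-6 + 65 - 810 + 8775\right) + 136 = 8024 + 136 = 8160$)
$\frac{A{\left(-107 \right)}}{-41914} + \frac{S{\left(-166 \right)}}{U} = \frac{\left(-150\right) \frac{1}{-107}}{-41914} - \frac{166}{8160} = \left(-150\right) \left(- \frac{1}{107}\right) \left(- \frac{1}{41914}\right) - \frac{83}{4080} = \frac{150}{107} \left(- \frac{1}{41914}\right) - \frac{83}{4080} = - \frac{75}{2242399} - \frac{83}{4080} = - \frac{186425117}{9148987920}$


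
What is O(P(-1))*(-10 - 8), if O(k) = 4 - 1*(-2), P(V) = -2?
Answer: -108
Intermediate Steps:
O(k) = 6 (O(k) = 4 + 2 = 6)
O(P(-1))*(-10 - 8) = 6*(-10 - 8) = 6*(-18) = -108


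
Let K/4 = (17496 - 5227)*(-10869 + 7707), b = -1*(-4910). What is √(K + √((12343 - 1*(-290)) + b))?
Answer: √(-155178312 + √17543) ≈ 12457.0*I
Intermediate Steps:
b = 4910
K = -155178312 (K = 4*((17496 - 5227)*(-10869 + 7707)) = 4*(12269*(-3162)) = 4*(-38794578) = -155178312)
√(K + √((12343 - 1*(-290)) + b)) = √(-155178312 + √((12343 - 1*(-290)) + 4910)) = √(-155178312 + √((12343 + 290) + 4910)) = √(-155178312 + √(12633 + 4910)) = √(-155178312 + √17543)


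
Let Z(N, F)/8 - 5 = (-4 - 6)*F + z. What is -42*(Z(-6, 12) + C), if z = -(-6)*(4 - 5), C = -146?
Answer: 46788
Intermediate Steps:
z = -6 (z = -(-6)*(-1) = -3*2 = -6)
Z(N, F) = -8 - 80*F (Z(N, F) = 40 + 8*((-4 - 6)*F - 6) = 40 + 8*(-10*F - 6) = 40 + 8*(-6 - 10*F) = 40 + (-48 - 80*F) = -8 - 80*F)
-42*(Z(-6, 12) + C) = -42*((-8 - 80*12) - 146) = -42*((-8 - 960) - 146) = -42*(-968 - 146) = -42*(-1114) = 46788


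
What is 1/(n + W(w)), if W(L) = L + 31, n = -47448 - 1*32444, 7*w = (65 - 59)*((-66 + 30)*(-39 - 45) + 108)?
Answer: -7/540235 ≈ -1.2957e-5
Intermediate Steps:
w = 18792/7 (w = ((65 - 59)*((-66 + 30)*(-39 - 45) + 108))/7 = (6*(-36*(-84) + 108))/7 = (6*(3024 + 108))/7 = (6*3132)/7 = (1/7)*18792 = 18792/7 ≈ 2684.6)
n = -79892 (n = -47448 - 32444 = -79892)
W(L) = 31 + L
1/(n + W(w)) = 1/(-79892 + (31 + 18792/7)) = 1/(-79892 + 19009/7) = 1/(-540235/7) = -7/540235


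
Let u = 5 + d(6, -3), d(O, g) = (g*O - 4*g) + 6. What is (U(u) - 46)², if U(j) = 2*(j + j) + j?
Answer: 441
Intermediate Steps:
d(O, g) = 6 - 4*g + O*g (d(O, g) = (O*g - 4*g) + 6 = (-4*g + O*g) + 6 = 6 - 4*g + O*g)
u = 5 (u = 5 + (6 - 4*(-3) + 6*(-3)) = 5 + (6 + 12 - 18) = 5 + 0 = 5)
U(j) = 5*j (U(j) = 2*(2*j) + j = 4*j + j = 5*j)
(U(u) - 46)² = (5*5 - 46)² = (25 - 46)² = (-21)² = 441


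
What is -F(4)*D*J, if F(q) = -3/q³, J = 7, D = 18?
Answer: 189/32 ≈ 5.9063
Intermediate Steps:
F(q) = -3/q³
-F(4)*D*J = --3/4³*18*7 = --3*1/64*18*7 = -(-3/64*18)*7 = -(-27)*7/32 = -1*(-189/32) = 189/32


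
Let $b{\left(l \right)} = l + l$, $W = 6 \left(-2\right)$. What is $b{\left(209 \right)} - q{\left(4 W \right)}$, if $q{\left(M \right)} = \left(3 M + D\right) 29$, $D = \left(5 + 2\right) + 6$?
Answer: $4217$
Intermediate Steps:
$D = 13$ ($D = 7 + 6 = 13$)
$W = -12$
$b{\left(l \right)} = 2 l$
$q{\left(M \right)} = 377 + 87 M$ ($q{\left(M \right)} = \left(3 M + 13\right) 29 = \left(13 + 3 M\right) 29 = 377 + 87 M$)
$b{\left(209 \right)} - q{\left(4 W \right)} = 2 \cdot 209 - \left(377 + 87 \cdot 4 \left(-12\right)\right) = 418 - \left(377 + 87 \left(-48\right)\right) = 418 - \left(377 - 4176\right) = 418 - -3799 = 418 + 3799 = 4217$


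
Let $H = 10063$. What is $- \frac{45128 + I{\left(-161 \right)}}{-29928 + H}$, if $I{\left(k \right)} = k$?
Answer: $\frac{44967}{19865} \approx 2.2636$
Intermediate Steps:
$- \frac{45128 + I{\left(-161 \right)}}{-29928 + H} = - \frac{45128 - 161}{-29928 + 10063} = - \frac{44967}{-19865} = - \frac{44967 \left(-1\right)}{19865} = \left(-1\right) \left(- \frac{44967}{19865}\right) = \frac{44967}{19865}$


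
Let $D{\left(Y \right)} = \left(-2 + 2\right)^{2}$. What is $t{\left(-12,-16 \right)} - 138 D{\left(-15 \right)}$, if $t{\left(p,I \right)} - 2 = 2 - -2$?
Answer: $6$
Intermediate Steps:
$t{\left(p,I \right)} = 6$ ($t{\left(p,I \right)} = 2 + \left(2 - -2\right) = 2 + \left(2 + 2\right) = 2 + 4 = 6$)
$D{\left(Y \right)} = 0$ ($D{\left(Y \right)} = 0^{2} = 0$)
$t{\left(-12,-16 \right)} - 138 D{\left(-15 \right)} = 6 - 0 = 6 + 0 = 6$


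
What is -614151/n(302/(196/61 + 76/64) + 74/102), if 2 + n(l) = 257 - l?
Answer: -134526705795/40665208 ≈ -3308.2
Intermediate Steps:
n(l) = 255 - l (n(l) = -2 + (257 - l) = 255 - l)
-614151/n(302/(196/61 + 76/64) + 74/102) = -614151/(255 - (302/(196/61 + 76/64) + 74/102)) = -614151/(255 - (302/(196*(1/61) + 76*(1/64)) + 74*(1/102))) = -614151/(255 - (302/(196/61 + 19/16) + 37/51)) = -614151/(255 - (302/(4295/976) + 37/51)) = -614151/(255 - (302*(976/4295) + 37/51)) = -614151/(255 - (294752/4295 + 37/51)) = -614151/(255 - 1*15191267/219045) = -614151/(255 - 15191267/219045) = -614151/40665208/219045 = -614151*219045/40665208 = -134526705795/40665208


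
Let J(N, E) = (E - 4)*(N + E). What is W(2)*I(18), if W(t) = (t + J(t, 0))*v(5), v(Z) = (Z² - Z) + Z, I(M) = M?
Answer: -2700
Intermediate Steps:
v(Z) = Z²
J(N, E) = (-4 + E)*(E + N)
W(t) = -75*t (W(t) = (t + (0² - 4*0 - 4*t + 0*t))*5² = (t + (0 + 0 - 4*t + 0))*25 = (t - 4*t)*25 = -3*t*25 = -75*t)
W(2)*I(18) = -75*2*18 = -150*18 = -2700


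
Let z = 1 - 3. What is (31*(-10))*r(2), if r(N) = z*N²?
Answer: 2480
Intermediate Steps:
z = -2
r(N) = -2*N²
(31*(-10))*r(2) = (31*(-10))*(-2*2²) = -(-620)*4 = -310*(-8) = 2480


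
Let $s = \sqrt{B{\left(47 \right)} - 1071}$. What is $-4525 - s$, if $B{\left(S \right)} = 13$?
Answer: $-4525 - 23 i \sqrt{2} \approx -4525.0 - 32.527 i$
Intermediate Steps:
$s = 23 i \sqrt{2}$ ($s = \sqrt{13 - 1071} = \sqrt{-1058} = 23 i \sqrt{2} \approx 32.527 i$)
$-4525 - s = -4525 - 23 i \sqrt{2}$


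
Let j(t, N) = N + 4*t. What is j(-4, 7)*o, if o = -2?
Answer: 18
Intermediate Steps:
j(-4, 7)*o = (7 + 4*(-4))*(-2) = (7 - 16)*(-2) = -9*(-2) = 18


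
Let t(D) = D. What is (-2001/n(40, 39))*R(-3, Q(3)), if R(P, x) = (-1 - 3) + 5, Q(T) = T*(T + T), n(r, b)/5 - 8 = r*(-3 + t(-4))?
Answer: 2001/1360 ≈ 1.4713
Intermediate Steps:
n(r, b) = 40 - 35*r (n(r, b) = 40 + 5*(r*(-3 - 4)) = 40 + 5*(r*(-7)) = 40 + 5*(-7*r) = 40 - 35*r)
Q(T) = 2*T² (Q(T) = T*(2*T) = 2*T²)
R(P, x) = 1 (R(P, x) = -4 + 5 = 1)
(-2001/n(40, 39))*R(-3, Q(3)) = -2001/(40 - 35*40)*1 = -2001/(40 - 1400)*1 = -2001/(-1360)*1 = -2001*(-1/1360)*1 = (2001/1360)*1 = 2001/1360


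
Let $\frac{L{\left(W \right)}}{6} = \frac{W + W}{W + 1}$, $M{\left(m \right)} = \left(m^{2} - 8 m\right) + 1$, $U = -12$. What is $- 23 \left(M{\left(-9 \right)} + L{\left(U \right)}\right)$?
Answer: $- \frac{42274}{11} \approx -3843.1$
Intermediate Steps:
$M{\left(m \right)} = 1 + m^{2} - 8 m$
$L{\left(W \right)} = \frac{12 W}{1 + W}$ ($L{\left(W \right)} = 6 \frac{W + W}{W + 1} = 6 \frac{2 W}{1 + W} = \frac{12 W}{1 + W}$)
$- 23 \left(M{\left(-9 \right)} + L{\left(U \right)}\right) = - 23 \left(\left(1 + \left(-9\right)^{2} - -72\right) + 12 \left(-12\right) \frac{1}{1 - 12}\right) = - 23 \left(\left(1 + 81 + 72\right) + 12 \left(-12\right) \frac{1}{-11}\right) = - 23 \left(154 + 12 \left(-12\right) \left(- \frac{1}{11}\right)\right) = - 23 \left(154 + \frac{144}{11}\right) = \left(-23\right) \frac{1838}{11} = - \frac{42274}{11}$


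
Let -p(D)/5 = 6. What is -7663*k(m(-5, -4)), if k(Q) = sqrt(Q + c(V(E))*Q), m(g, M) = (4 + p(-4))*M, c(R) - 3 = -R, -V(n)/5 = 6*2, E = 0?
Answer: -122608*sqrt(26) ≈ -6.2518e+5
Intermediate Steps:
p(D) = -30 (p(D) = -5*6 = -30)
V(n) = -60 (V(n) = -30*2 = -5*12 = -60)
c(R) = 3 - R
m(g, M) = -26*M (m(g, M) = (4 - 30)*M = -26*M)
k(Q) = 8*sqrt(Q) (k(Q) = sqrt(Q + (3 - 1*(-60))*Q) = sqrt(Q + (3 + 60)*Q) = sqrt(Q + 63*Q) = sqrt(64*Q) = 8*sqrt(Q))
-7663*k(m(-5, -4)) = -61304*sqrt(-26*(-4)) = -61304*sqrt(104) = -61304*2*sqrt(26) = -122608*sqrt(26)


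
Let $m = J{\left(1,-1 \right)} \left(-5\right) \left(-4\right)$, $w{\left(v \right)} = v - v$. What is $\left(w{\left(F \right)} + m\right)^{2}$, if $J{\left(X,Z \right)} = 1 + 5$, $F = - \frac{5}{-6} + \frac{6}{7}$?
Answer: $14400$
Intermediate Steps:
$F = \frac{71}{42}$ ($F = \left(-5\right) \left(- \frac{1}{6}\right) + 6 \cdot \frac{1}{7} = \frac{5}{6} + \frac{6}{7} = \frac{71}{42} \approx 1.6905$)
$w{\left(v \right)} = 0$
$J{\left(X,Z \right)} = 6$
$m = 120$ ($m = 6 \left(-5\right) \left(-4\right) = \left(-30\right) \left(-4\right) = 120$)
$\left(w{\left(F \right)} + m\right)^{2} = \left(0 + 120\right)^{2} = 120^{2} = 14400$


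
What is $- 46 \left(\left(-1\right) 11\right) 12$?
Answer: $6072$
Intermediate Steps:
$- 46 \left(\left(-1\right) 11\right) 12 = \left(-46\right) \left(-11\right) 12 = 506 \cdot 12 = 6072$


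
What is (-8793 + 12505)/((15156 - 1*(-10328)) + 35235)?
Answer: 3712/60719 ≈ 0.061134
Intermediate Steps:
(-8793 + 12505)/((15156 - 1*(-10328)) + 35235) = 3712/((15156 + 10328) + 35235) = 3712/(25484 + 35235) = 3712/60719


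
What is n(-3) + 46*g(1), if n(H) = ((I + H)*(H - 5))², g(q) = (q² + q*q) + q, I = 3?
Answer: 138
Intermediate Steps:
g(q) = q + 2*q² (g(q) = (q² + q²) + q = 2*q² + q = q + 2*q²)
n(H) = (-5 + H)²*(3 + H)² (n(H) = ((3 + H)*(H - 5))² = ((3 + H)*(-5 + H))² = ((-5 + H)*(3 + H))² = (-5 + H)²*(3 + H)²)
n(-3) + 46*g(1) = (-5 - 3)²*(3 - 3)² + 46*(1*(1 + 2*1)) = (-8)²*0² + 46*(1*(1 + 2)) = 64*0 + 46*(1*3) = 0 + 46*3 = 0 + 138 = 138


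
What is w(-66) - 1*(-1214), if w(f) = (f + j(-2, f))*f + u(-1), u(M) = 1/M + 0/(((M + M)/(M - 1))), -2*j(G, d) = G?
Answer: 5503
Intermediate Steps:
j(G, d) = -G/2
u(M) = 1/M (u(M) = 1/M + 0/(((2*M)/(-1 + M))) = 1/M + 0/((2*M/(-1 + M))) = 1/M + 0*((-1 + M)/(2*M)) = 1/M + 0 = 1/M)
w(f) = -1 + f*(1 + f) (w(f) = (f - ½*(-2))*f + 1/(-1) = (f + 1)*f - 1 = (1 + f)*f - 1 = f*(1 + f) - 1 = -1 + f*(1 + f))
w(-66) - 1*(-1214) = (-1 - 66 + (-66)²) - 1*(-1214) = (-1 - 66 + 4356) + 1214 = 4289 + 1214 = 5503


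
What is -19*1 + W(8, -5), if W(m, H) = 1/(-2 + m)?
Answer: -113/6 ≈ -18.833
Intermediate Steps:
-19*1 + W(8, -5) = -19*1 + 1/(-2 + 8) = -19 + 1/6 = -19 + ⅙ = -113/6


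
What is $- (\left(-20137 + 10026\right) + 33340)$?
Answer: $-23229$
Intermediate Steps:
$- (\left(-20137 + 10026\right) + 33340) = - (-10111 + 33340) = \left(-1\right) 23229 = -23229$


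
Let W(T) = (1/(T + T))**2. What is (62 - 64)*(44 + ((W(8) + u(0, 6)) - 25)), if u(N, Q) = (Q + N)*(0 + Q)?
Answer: -14081/128 ≈ -110.01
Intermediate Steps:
u(N, Q) = Q*(N + Q) (u(N, Q) = (N + Q)*Q = Q*(N + Q))
W(T) = 1/(4*T**2) (W(T) = (1/(2*T))**2 = 1/(4*T**2))
(62 - 64)*(44 + ((W(8) + u(0, 6)) - 25)) = (62 - 64)*(44 + (((1/4)/8**2 + 6*(0 + 6)) - 25)) = -2*(44 + (((1/4)*(1/64) + 6*6) - 25)) = -2*(44 + ((1/256 + 36) - 25)) = -2*(44 + (9217/256 - 25)) = -2*(44 + 2817/256) = -2*14081/256 = -14081/128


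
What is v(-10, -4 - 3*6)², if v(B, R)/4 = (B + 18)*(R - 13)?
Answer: 1254400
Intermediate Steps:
v(B, R) = 4*(-13 + R)*(18 + B) (v(B, R) = 4*((B + 18)*(R - 13)) = 4*((18 + B)*(-13 + R)) = 4*((-13 + R)*(18 + B)) = 4*(-13 + R)*(18 + B))
v(-10, -4 - 3*6)² = (-936 - 52*(-10) + 72*(-4 - 3*6) + 4*(-10)*(-4 - 3*6))² = (-936 + 520 + 72*(-4 - 18) + 4*(-10)*(-4 - 18))² = (-936 + 520 + 72*(-22) + 4*(-10)*(-22))² = (-936 + 520 - 1584 + 880)² = (-1120)² = 1254400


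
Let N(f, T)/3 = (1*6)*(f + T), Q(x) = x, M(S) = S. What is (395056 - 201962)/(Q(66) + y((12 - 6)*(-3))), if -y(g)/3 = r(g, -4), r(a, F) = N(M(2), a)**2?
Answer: -96547/124383 ≈ -0.77621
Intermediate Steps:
N(f, T) = 18*T + 18*f (N(f, T) = 3*((1*6)*(f + T)) = 3*(6*(T + f)) = 3*(6*T + 6*f) = 18*T + 18*f)
r(a, F) = (36 + 18*a)**2 (r(a, F) = (18*a + 18*2)**2 = (18*a + 36)**2 = (36 + 18*a)**2)
y(g) = -972*(2 + g)**2
(395056 - 201962)/(Q(66) + y((12 - 6)*(-3))) = (395056 - 201962)/(66 - 972*(2 + (12 - 6)*(-3))**2) = 193094/(66 - 972*(2 + 6*(-3))**2) = 193094/(66 - 972*(2 - 18)**2) = 193094/(66 - 972*(-16)**2) = 193094/(66 - 972*256) = 193094/(66 - 248832) = 193094/(-248766) = 193094*(-1/248766) = -96547/124383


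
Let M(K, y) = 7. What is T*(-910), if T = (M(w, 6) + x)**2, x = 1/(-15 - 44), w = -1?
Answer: -154467040/3481 ≈ -44374.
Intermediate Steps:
x = -1/59 (x = 1/(-59) = -1/59 ≈ -0.016949)
T = 169744/3481 (T = (7 - 1/59)**2 = (412/59)**2 = 169744/3481 ≈ 48.763)
T*(-910) = (169744/3481)*(-910) = -154467040/3481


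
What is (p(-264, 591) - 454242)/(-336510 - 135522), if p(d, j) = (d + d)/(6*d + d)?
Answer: 794923/826056 ≈ 0.96231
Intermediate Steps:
p(d, j) = 2/7 (p(d, j) = (2*d)/((7*d)) = (2*d)*(1/(7*d)) = 2/7)
(p(-264, 591) - 454242)/(-336510 - 135522) = (2/7 - 454242)/(-336510 - 135522) = -3179692/7/(-472032) = -3179692/7*(-1/472032) = 794923/826056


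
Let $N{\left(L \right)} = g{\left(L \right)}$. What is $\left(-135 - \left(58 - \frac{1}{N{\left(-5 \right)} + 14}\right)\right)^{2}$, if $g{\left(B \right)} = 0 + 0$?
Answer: $\frac{7295401}{196} \approx 37221.0$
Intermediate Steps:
$g{\left(B \right)} = 0$
$N{\left(L \right)} = 0$
$\left(-135 - \left(58 - \frac{1}{N{\left(-5 \right)} + 14}\right)\right)^{2} = \left(-135 - \left(58 - \frac{1}{0 + 14}\right)\right)^{2} = \left(-135 - \left(58 - \frac{1}{14}\right)\right)^{2} = \left(-135 + \left(-58 + \frac{1}{14}\right)\right)^{2} = \left(-135 - \frac{811}{14}\right)^{2} = \left(- \frac{2701}{14}\right)^{2} = \frac{7295401}{196}$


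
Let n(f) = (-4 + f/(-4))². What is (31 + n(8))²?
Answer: 4489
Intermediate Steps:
n(f) = (-4 - f/4)² (n(f) = (-4 + f*(-¼))² = (-4 - f/4)²)
(31 + n(8))² = (31 + (16 + 8)²/16)² = (31 + (1/16)*24²)² = (31 + (1/16)*576)² = (31 + 36)² = 67² = 4489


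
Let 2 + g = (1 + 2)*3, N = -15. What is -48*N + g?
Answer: 727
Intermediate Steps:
g = 7 (g = -2 + (1 + 2)*3 = -2 + 3*3 = -2 + 9 = 7)
-48*N + g = -48*(-15) + 7 = 720 + 7 = 727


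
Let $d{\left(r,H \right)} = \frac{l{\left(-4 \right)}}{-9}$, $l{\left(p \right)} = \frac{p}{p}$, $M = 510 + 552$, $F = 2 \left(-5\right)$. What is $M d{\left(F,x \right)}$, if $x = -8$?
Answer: $-118$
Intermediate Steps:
$F = -10$
$M = 1062$
$l{\left(p \right)} = 1$
$d{\left(r,H \right)} = - \frac{1}{9}$ ($d{\left(r,H \right)} = 1 \frac{1}{-9} = 1 \left(- \frac{1}{9}\right) = - \frac{1}{9}$)
$M d{\left(F,x \right)} = 1062 \left(- \frac{1}{9}\right) = -118$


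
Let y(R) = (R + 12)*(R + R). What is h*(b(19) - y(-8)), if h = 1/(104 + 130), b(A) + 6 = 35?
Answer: 31/78 ≈ 0.39744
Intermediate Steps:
b(A) = 29 (b(A) = -6 + 35 = 29)
y(R) = 2*R*(12 + R) (y(R) = (12 + R)*(2*R) = 2*R*(12 + R))
h = 1/234 ≈ 0.0042735
h*(b(19) - y(-8)) = (29 - 2*(-8)*(12 - 8))/234 = (29 - 2*(-8)*4)/234 = (29 - 1*(-64))/234 = (29 + 64)/234 = (1/234)*93 = 31/78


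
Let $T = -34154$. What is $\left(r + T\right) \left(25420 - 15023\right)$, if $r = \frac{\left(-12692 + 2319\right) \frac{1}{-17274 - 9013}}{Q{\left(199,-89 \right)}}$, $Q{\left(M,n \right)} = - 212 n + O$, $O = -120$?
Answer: $- \frac{175003037921433207}{492828676} \approx -3.551 \cdot 10^{8}$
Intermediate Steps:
$Q{\left(M,n \right)} = -120 - 212 n$ ($Q{\left(M,n \right)} = - 212 n - 120 = -120 - 212 n$)
$r = \frac{10373}{492828676}$ ($r = \frac{\left(-12692 + 2319\right) \frac{1}{-17274 - 9013}}{-120 - -18868} = \frac{\left(-10373\right) \frac{1}{-26287}}{-120 + 18868} = \frac{\left(-10373\right) \left(- \frac{1}{26287}\right)}{18748} = \frac{10373}{26287} \cdot \frac{1}{18748} = \frac{10373}{492828676} \approx 2.1048 \cdot 10^{-5}$)
$\left(r + T\right) \left(25420 - 15023\right) = \left(\frac{10373}{492828676} - 34154\right) \left(25420 - 15023\right) = \left(- \frac{16832070589731}{492828676}\right) 10397 = - \frac{175003037921433207}{492828676}$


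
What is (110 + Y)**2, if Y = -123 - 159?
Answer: 29584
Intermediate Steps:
Y = -282
(110 + Y)**2 = (110 - 282)**2 = (-172)**2 = 29584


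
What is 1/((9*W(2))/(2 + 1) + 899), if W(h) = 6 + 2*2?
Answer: 1/929 ≈ 0.0010764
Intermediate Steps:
W(h) = 10 (W(h) = 6 + 4 = 10)
1/((9*W(2))/(2 + 1) + 899) = 1/((9*10)/(2 + 1) + 899) = 1/(90/3 + 899) = 1/(90*(⅓) + 899) = 1/(30 + 899) = 1/929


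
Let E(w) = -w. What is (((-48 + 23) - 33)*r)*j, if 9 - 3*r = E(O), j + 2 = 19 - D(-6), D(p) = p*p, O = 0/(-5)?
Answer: 3306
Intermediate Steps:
O = 0 (O = 0*(-⅕) = 0)
D(p) = p²
j = -19 (j = -2 + (19 - 1*(-6)²) = -2 + (19 - 1*36) = -2 + (19 - 36) = -2 - 17 = -19)
r = 3 (r = 3 - (-1)*0/3 = 3 - ⅓*0 = 3 + 0 = 3)
(((-48 + 23) - 33)*r)*j = (((-48 + 23) - 33)*3)*(-19) = ((-25 - 33)*3)*(-19) = -58*3*(-19) = -174*(-19) = 3306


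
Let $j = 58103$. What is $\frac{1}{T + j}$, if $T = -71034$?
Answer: $- \frac{1}{12931} \approx -7.7334 \cdot 10^{-5}$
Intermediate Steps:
$\frac{1}{T + j} = \frac{1}{-71034 + 58103} = \frac{1}{-12931} = - \frac{1}{12931}$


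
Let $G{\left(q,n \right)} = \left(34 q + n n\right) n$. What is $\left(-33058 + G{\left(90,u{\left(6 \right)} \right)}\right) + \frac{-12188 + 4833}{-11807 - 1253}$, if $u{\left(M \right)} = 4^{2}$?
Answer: $\frac{52236247}{2612} \approx 19999.0$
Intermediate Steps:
$u{\left(M \right)} = 16$
$G{\left(q,n \right)} = n \left(n^{2} + 34 q\right)$ ($G{\left(q,n \right)} = \left(34 q + n^{2}\right) n = \left(n^{2} + 34 q\right) n = n \left(n^{2} + 34 q\right)$)
$\left(-33058 + G{\left(90,u{\left(6 \right)} \right)}\right) + \frac{-12188 + 4833}{-11807 - 1253} = \left(-33058 + 16 \left(16^{2} + 34 \cdot 90\right)\right) + \frac{-12188 + 4833}{-11807 - 1253} = \left(-33058 + 16 \left(256 + 3060\right)\right) - \frac{7355}{-13060} = \left(-33058 + 16 \cdot 3316\right) - - \frac{1471}{2612} = \left(-33058 + 53056\right) + \frac{1471}{2612} = 19998 + \frac{1471}{2612} = \frac{52236247}{2612}$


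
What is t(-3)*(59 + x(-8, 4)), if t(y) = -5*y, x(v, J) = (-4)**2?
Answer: 1125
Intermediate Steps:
x(v, J) = 16
t(-3)*(59 + x(-8, 4)) = (-5*(-3))*(59 + 16) = 15*75 = 1125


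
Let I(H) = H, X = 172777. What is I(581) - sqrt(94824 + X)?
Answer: 581 - sqrt(267601) ≈ 63.698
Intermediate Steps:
I(581) - sqrt(94824 + X) = 581 - sqrt(94824 + 172777) = 581 - sqrt(267601)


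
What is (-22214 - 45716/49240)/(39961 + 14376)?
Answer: -273465769/668888470 ≈ -0.40884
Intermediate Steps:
(-22214 - 45716/49240)/(39961 + 14376) = (-22214 - 45716*1/49240)/54337 = (-22214 - 11429/12310)*(1/54337) = -273465769/12310*1/54337 = -273465769/668888470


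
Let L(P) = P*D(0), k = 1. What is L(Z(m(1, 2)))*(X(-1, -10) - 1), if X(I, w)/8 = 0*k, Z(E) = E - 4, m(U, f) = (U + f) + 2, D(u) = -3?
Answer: 3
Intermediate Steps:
m(U, f) = 2 + U + f
Z(E) = -4 + E
X(I, w) = 0 (X(I, w) = 8*(0*1) = 8*0 = 0)
L(P) = -3*P (L(P) = P*(-3) = -3*P)
L(Z(m(1, 2)))*(X(-1, -10) - 1) = (-3*(-4 + (2 + 1 + 2)))*(0 - 1) = -3*(-4 + 5)*(-1) = -3*1*(-1) = -3*(-1) = 3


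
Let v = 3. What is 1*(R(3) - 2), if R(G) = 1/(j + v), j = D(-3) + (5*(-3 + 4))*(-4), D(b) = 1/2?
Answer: -68/33 ≈ -2.0606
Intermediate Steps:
D(b) = ½
j = -39/2 (j = ½ + (5*(-3 + 4))*(-4) = ½ + (5*1)*(-4) = ½ + 5*(-4) = ½ - 20 = -39/2 ≈ -19.500)
R(G) = -2/33 (R(G) = 1/(-39/2 + 3) = 1/(-33/2) = -2/33)
1*(R(3) - 2) = 1*(-2/33 - 2) = 1*(-68/33) = -68/33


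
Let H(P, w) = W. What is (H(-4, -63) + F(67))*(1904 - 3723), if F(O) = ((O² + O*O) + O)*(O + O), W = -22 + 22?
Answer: -2204682570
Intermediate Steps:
W = 0
H(P, w) = 0
F(O) = 2*O*(O + 2*O²) (F(O) = ((O² + O²) + O)*(2*O) = (2*O² + O)*(2*O) = (O + 2*O²)*(2*O) = 2*O*(O + 2*O²))
(H(-4, -63) + F(67))*(1904 - 3723) = (0 + 67²*(2 + 4*67))*(1904 - 3723) = (0 + 4489*(2 + 268))*(-1819) = (0 + 4489*270)*(-1819) = (0 + 1212030)*(-1819) = 1212030*(-1819) = -2204682570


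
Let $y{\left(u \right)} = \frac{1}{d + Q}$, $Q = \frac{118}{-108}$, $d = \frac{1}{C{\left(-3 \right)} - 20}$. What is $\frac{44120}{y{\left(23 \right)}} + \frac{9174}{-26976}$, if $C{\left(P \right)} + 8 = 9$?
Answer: $- \frac{116539352377}{2306448} \approx -50528.0$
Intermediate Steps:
$C{\left(P \right)} = 1$ ($C{\left(P \right)} = -8 + 9 = 1$)
$d = - \frac{1}{19}$ ($d = \frac{1}{1 - 20} = \frac{1}{-19} = - \frac{1}{19} \approx -0.052632$)
$Q = - \frac{59}{54}$ ($Q = 118 \left(- \frac{1}{108}\right) = - \frac{59}{54} \approx -1.0926$)
$y{\left(u \right)} = - \frac{1026}{1175}$ ($y{\left(u \right)} = \frac{1}{- \frac{1}{19} - \frac{59}{54}} = \frac{1}{- \frac{1175}{1026}} = - \frac{1026}{1175}$)
$\frac{44120}{y{\left(23 \right)}} + \frac{9174}{-26976} = \frac{44120}{- \frac{1026}{1175}} + \frac{9174}{-26976} = 44120 \left(- \frac{1175}{1026}\right) + 9174 \left(- \frac{1}{26976}\right) = - \frac{25920500}{513} - \frac{1529}{4496} = - \frac{116539352377}{2306448}$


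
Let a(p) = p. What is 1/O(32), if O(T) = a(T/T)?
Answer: 1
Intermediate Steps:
O(T) = 1 (O(T) = T/T = 1)
1/O(32) = 1/1 = 1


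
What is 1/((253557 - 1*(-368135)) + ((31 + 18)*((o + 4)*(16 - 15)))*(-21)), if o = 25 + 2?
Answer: 1/589793 ≈ 1.6955e-6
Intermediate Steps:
o = 27
1/((253557 - 1*(-368135)) + ((31 + 18)*((o + 4)*(16 - 15)))*(-21)) = 1/((253557 - 1*(-368135)) + ((31 + 18)*((27 + 4)*(16 - 15)))*(-21)) = 1/((253557 + 368135) + (49*(31*1))*(-21)) = 1/(621692 + (49*31)*(-21)) = 1/(621692 + 1519*(-21)) = 1/(621692 - 31899) = 1/589793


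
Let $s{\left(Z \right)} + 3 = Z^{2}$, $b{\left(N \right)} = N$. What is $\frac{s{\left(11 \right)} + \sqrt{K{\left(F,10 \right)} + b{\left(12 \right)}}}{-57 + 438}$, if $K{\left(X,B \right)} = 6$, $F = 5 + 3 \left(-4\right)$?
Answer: $\frac{118}{381} + \frac{\sqrt{2}}{127} \approx 0.32085$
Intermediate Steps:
$s{\left(Z \right)} = -3 + Z^{2}$
$F = -7$ ($F = 5 - 12 = -7$)
$\frac{s{\left(11 \right)} + \sqrt{K{\left(F,10 \right)} + b{\left(12 \right)}}}{-57 + 438} = \frac{\left(-3 + 11^{2}\right) + \sqrt{6 + 12}}{-57 + 438} = \frac{\left(-3 + 121\right) + \sqrt{18}}{381} = \left(118 + 3 \sqrt{2}\right) \frac{1}{381} = \frac{118}{381} + \frac{\sqrt{2}}{127}$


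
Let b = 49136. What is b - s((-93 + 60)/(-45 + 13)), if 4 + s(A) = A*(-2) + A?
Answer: 1572513/32 ≈ 49141.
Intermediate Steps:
s(A) = -4 - A (s(A) = -4 + (A*(-2) + A) = -4 + (-2*A + A) = -4 - A)
b - s((-93 + 60)/(-45 + 13)) = 49136 - (-4 - (-93 + 60)/(-45 + 13)) = 49136 - (-4 - (-33)/(-32)) = 49136 - (-4 - (-33)*(-1)/32) = 49136 - (-4 - 1*33/32) = 49136 - (-4 - 33/32) = 49136 - 1*(-161/32) = 49136 + 161/32 = 1572513/32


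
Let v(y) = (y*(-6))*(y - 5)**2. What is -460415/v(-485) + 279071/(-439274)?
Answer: -19518664439971/30691679033400 ≈ -0.63596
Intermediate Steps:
v(y) = -6*y*(-5 + y)**2 (v(y) = (-6*y)*(-5 + y)**2 = -6*y*(-5 + y)**2)
-460415/v(-485) + 279071/(-439274) = -460415*1/(2910*(-5 - 485)**2) + 279071/(-439274) = -460415/((-6*(-485)*(-490)**2)) + 279071*(-1/439274) = -460415/((-6*(-485)*240100)) - 279071/439274 = -460415/698691000 - 279071/439274 = -460415*1/698691000 - 279071/439274 = -92083/139738200 - 279071/439274 = -19518664439971/30691679033400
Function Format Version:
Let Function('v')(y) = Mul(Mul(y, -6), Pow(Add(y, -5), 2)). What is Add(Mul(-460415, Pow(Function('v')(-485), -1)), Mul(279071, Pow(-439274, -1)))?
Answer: Rational(-19518664439971, 30691679033400) ≈ -0.63596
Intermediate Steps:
Function('v')(y) = Mul(-6, y, Pow(Add(-5, y), 2)) (Function('v')(y) = Mul(Mul(-6, y), Pow(Add(-5, y), 2)) = Mul(-6, y, Pow(Add(-5, y), 2)))
Add(Mul(-460415, Pow(Function('v')(-485), -1)), Mul(279071, Pow(-439274, -1))) = Add(Mul(-460415, Pow(Mul(-6, -485, Pow(Add(-5, -485), 2)), -1)), Mul(279071, Pow(-439274, -1))) = Add(Mul(-460415, Pow(Mul(-6, -485, Pow(-490, 2)), -1)), Mul(279071, Rational(-1, 439274))) = Add(Mul(-460415, Pow(Mul(-6, -485, 240100), -1)), Rational(-279071, 439274)) = Add(Mul(-460415, Pow(698691000, -1)), Rational(-279071, 439274)) = Add(Mul(-460415, Rational(1, 698691000)), Rational(-279071, 439274)) = Add(Rational(-92083, 139738200), Rational(-279071, 439274)) = Rational(-19518664439971, 30691679033400)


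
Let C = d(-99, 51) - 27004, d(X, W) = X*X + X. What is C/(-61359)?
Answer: 17302/61359 ≈ 0.28198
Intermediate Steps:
d(X, W) = X + X² (d(X, W) = X² + X = X + X²)
C = -17302 (C = -99*(1 - 99) - 27004 = -99*(-98) - 27004 = 9702 - 27004 = -17302)
C/(-61359) = -17302/(-61359) = -17302*(-1/61359) = 17302/61359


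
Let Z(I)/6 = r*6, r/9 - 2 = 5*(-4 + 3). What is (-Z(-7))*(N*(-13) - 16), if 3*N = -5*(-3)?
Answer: -78732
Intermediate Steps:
N = 5 (N = (-5*(-3))/3 = (1/3)*15 = 5)
r = -27 (r = 18 + 9*(5*(-4 + 3)) = 18 + 9*(5*(-1)) = 18 + 9*(-5) = 18 - 45 = -27)
Z(I) = -972 (Z(I) = 6*(-27*6) = 6*(-162) = -972)
(-Z(-7))*(N*(-13) - 16) = (-1*(-972))*(5*(-13) - 16) = 972*(-65 - 16) = 972*(-81) = -78732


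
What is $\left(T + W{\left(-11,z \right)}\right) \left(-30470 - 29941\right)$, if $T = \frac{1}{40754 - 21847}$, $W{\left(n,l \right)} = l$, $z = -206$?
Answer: $\frac{235291239651}{18907} \approx 1.2445 \cdot 10^{7}$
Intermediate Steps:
$T = \frac{1}{18907} \approx 5.289 \cdot 10^{-5}$
$\left(T + W{\left(-11,z \right)}\right) \left(-30470 - 29941\right) = \left(\frac{1}{18907} - 206\right) \left(-30470 - 29941\right) = \left(- \frac{3894841}{18907}\right) \left(-60411\right) = \frac{235291239651}{18907}$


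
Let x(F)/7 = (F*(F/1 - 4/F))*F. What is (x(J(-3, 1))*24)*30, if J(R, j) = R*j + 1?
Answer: 0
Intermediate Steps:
J(R, j) = 1 + R*j
x(F) = 7*F²*(F - 4/F) (x(F) = 7*((F*(F/1 - 4/F))*F) = 7*((F*(F*1 - 4/F))*F) = 7*((F*(F - 4/F))*F) = 7*(F²*(F - 4/F)) = 7*F²*(F - 4/F))
(x(J(-3, 1))*24)*30 = ((7*(1 - 3*1)*(-4 + (1 - 3*1)²))*24)*30 = ((7*(1 - 3)*(-4 + (1 - 3)²))*24)*30 = ((7*(-2)*(-4 + (-2)²))*24)*30 = ((7*(-2)*(-4 + 4))*24)*30 = ((7*(-2)*0)*24)*30 = (0*24)*30 = 0*30 = 0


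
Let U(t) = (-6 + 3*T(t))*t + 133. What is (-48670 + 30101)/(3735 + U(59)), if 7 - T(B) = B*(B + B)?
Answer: 18569/1227521 ≈ 0.015127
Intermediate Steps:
T(B) = 7 - 2*B² (T(B) = 7 - B*(B + B) = 7 - B*2*B = 7 - 2*B²)
U(t) = 133 + t*(15 - 6*t²) (U(t) = (-6 + 3*(7 - 2*t²))*t + 133 = (-6 + (21 - 6*t²))*t + 133 = (15 - 6*t²)*t + 133 = t*(15 - 6*t²) + 133 = 133 + t*(15 - 6*t²))
(-48670 + 30101)/(3735 + U(59)) = (-48670 + 30101)/(3735 + (133 - 6*59³ + 15*59)) = -18569/(3735 + (133 - 6*205379 + 885)) = -18569/(3735 + (133 - 1232274 + 885)) = -18569/(3735 - 1231256) = -18569/(-1227521) = -18569*(-1/1227521) = 18569/1227521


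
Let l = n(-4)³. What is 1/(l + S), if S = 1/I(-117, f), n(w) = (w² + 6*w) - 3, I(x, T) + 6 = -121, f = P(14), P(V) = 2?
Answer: -127/169038 ≈ -0.00075131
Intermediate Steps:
f = 2
I(x, T) = -127 (I(x, T) = -6 - 121 = -127)
n(w) = -3 + w² + 6*w
S = -1/127 (S = 1/(-127) = -1/127 ≈ -0.0078740)
l = -1331 (l = (-3 + (-4)² + 6*(-4))³ = (-3 + 16 - 24)³ = (-11)³ = -1331)
1/(l + S) = 1/(-1331 - 1/127) = 1/(-169038/127) = -127/169038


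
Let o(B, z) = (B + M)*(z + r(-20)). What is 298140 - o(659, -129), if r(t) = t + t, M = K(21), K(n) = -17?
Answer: 406638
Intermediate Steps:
M = -17
r(t) = 2*t
o(B, z) = (-40 + z)*(-17 + B) (o(B, z) = (B - 17)*(z + 2*(-20)) = (-17 + B)*(z - 40) = (-17 + B)*(-40 + z) = (-40 + z)*(-17 + B))
298140 - o(659, -129) = 298140 - (680 - 40*659 - 17*(-129) + 659*(-129)) = 298140 - (680 - 26360 + 2193 - 85011) = 298140 - 1*(-108498) = 298140 + 108498 = 406638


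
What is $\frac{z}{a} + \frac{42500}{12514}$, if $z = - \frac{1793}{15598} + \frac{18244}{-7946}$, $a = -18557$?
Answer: $\frac{2221662638629415}{654137005677386} \approx 3.3963$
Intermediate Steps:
$z = - \frac{13582595}{5633714}$ ($z = \left(-1793\right) \frac{1}{15598} + 18244 \left(- \frac{1}{7946}\right) = - \frac{163}{1418} - \frac{9122}{3973} = - \frac{13582595}{5633714} \approx -2.4109$)
$\frac{z}{a} + \frac{42500}{12514} = - \frac{13582595}{5633714 \left(-18557\right)} + \frac{42500}{12514} = \left(- \frac{13582595}{5633714}\right) \left(- \frac{1}{18557}\right) + 42500 \cdot \frac{1}{12514} = \frac{13582595}{104544830698} + \frac{21250}{6257} = \frac{2221662638629415}{654137005677386}$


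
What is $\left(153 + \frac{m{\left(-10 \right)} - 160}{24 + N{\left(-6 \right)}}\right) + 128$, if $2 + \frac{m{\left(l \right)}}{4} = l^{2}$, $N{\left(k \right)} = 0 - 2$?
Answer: $\frac{3207}{11} \approx 291.55$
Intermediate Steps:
$N{\left(k \right)} = -2$
$m{\left(l \right)} = -8 + 4 l^{2}$
$\left(153 + \frac{m{\left(-10 \right)} - 160}{24 + N{\left(-6 \right)}}\right) + 128 = \left(153 + \frac{\left(-8 + 4 \left(-10\right)^{2}\right) - 160}{24 - 2}\right) + 128 = \left(153 + \frac{\left(-8 + 4 \cdot 100\right) - 160}{22}\right) + 128 = \left(153 + \left(\left(-8 + 400\right) - 160\right) \frac{1}{22}\right) + 128 = \left(153 + \left(392 - 160\right) \frac{1}{22}\right) + 128 = \left(153 + 232 \cdot \frac{1}{22}\right) + 128 = \left(153 + \frac{116}{11}\right) + 128 = \frac{1799}{11} + 128 = \frac{3207}{11}$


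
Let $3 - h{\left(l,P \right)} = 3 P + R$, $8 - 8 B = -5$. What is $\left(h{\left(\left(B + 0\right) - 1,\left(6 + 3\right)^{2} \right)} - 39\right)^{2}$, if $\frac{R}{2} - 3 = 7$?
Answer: $89401$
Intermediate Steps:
$R = 20$ ($R = 6 + 2 \cdot 7 = 6 + 14 = 20$)
$B = \frac{13}{8}$ ($B = 1 - - \frac{5}{8} = 1 + \frac{5}{8} = \frac{13}{8} \approx 1.625$)
$h{\left(l,P \right)} = -17 - 3 P$ ($h{\left(l,P \right)} = 3 - \left(3 P + 20\right) = 3 - \left(20 + 3 P\right) = -17 - 3 P$)
$\left(h{\left(\left(B + 0\right) - 1,\left(6 + 3\right)^{2} \right)} - 39\right)^{2} = \left(\left(-17 - 3 \left(6 + 3\right)^{2}\right) - 39\right)^{2} = \left(\left(-17 - 3 \cdot 9^{2}\right) - 39\right)^{2} = \left(\left(-17 - 243\right) - 39\right)^{2} = \left(-260 - 39\right)^{2} = \left(-299\right)^{2} = 89401$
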